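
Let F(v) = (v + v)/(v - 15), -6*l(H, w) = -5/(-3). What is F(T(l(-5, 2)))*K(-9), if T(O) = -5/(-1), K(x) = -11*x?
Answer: -99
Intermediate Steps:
l(H, w) = -5/18 (l(H, w) = -(-5)/(6*(-3)) = -(-5)*(-1)/(6*3) = -1/6*5/3 = -5/18)
T(O) = 5 (T(O) = -5*(-1) = 5)
F(v) = 2*v/(-15 + v) (F(v) = (2*v)/(-15 + v) = 2*v/(-15 + v))
F(T(l(-5, 2)))*K(-9) = (2*5/(-15 + 5))*(-11*(-9)) = (2*5/(-10))*99 = (2*5*(-1/10))*99 = -1*99 = -99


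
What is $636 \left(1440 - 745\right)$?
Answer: $442020$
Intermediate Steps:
$636 \left(1440 - 745\right) = 636 \cdot 695 = 442020$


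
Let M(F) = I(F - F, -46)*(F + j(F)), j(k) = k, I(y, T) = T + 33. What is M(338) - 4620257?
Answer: -4629045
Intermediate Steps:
I(y, T) = 33 + T
M(F) = -26*F (M(F) = (33 - 46)*(F + F) = -26*F)
M(338) - 4620257 = -26*338 - 4620257 = -8788 - 4620257 = -4629045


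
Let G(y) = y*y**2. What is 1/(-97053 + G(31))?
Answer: -1/67262 ≈ -1.4867e-5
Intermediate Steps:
G(y) = y**3
1/(-97053 + G(31)) = 1/(-97053 + 31**3) = 1/(-97053 + 29791) = 1/(-67262) = -1/67262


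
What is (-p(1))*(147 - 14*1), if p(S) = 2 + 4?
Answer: -798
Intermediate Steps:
p(S) = 6
(-p(1))*(147 - 14*1) = (-1*6)*(147 - 14*1) = -6*(147 - 14) = -6*133 = -798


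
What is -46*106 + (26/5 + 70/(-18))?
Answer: -219361/45 ≈ -4874.7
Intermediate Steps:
-46*106 + (26/5 + 70/(-18)) = -4876 + (26*(⅕) + 70*(-1/18)) = -4876 + (26/5 - 35/9) = -4876 + 59/45 = -219361/45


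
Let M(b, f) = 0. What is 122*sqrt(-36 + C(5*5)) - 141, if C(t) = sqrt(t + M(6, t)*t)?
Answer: -141 + 122*I*sqrt(31) ≈ -141.0 + 679.27*I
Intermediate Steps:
C(t) = sqrt(t) (C(t) = sqrt(t + 0*t) = sqrt(t + 0) = sqrt(t))
122*sqrt(-36 + C(5*5)) - 141 = 122*sqrt(-36 + sqrt(5*5)) - 141 = 122*sqrt(-36 + sqrt(25)) - 141 = 122*sqrt(-36 + 5) - 141 = 122*sqrt(-31) - 141 = 122*(I*sqrt(31)) - 141 = 122*I*sqrt(31) - 141 = -141 + 122*I*sqrt(31)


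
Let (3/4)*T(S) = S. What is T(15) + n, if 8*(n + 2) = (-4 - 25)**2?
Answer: 985/8 ≈ 123.13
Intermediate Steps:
n = 825/8 (n = -2 + (-4 - 25)**2/8 = -2 + (1/8)*(-29)**2 = -2 + (1/8)*841 = -2 + 841/8 = 825/8 ≈ 103.13)
T(S) = 4*S/3
T(15) + n = (4/3)*15 + 825/8 = 20 + 825/8 = 985/8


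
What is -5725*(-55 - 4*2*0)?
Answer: 314875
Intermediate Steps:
-5725*(-55 - 4*2*0) = -5725*(-55 - 8*0) = -5725*(-55 - 1*0) = -5725*(-55 + 0) = -5725*(-55) = 314875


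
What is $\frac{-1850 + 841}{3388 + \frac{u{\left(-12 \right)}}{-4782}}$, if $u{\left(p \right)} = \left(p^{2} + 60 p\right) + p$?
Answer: $- \frac{804173}{2700334} \approx -0.2978$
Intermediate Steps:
$u{\left(p \right)} = p^{2} + 61 p$
$\frac{-1850 + 841}{3388 + \frac{u{\left(-12 \right)}}{-4782}} = \frac{-1850 + 841}{3388 + \frac{\left(-12\right) \left(61 - 12\right)}{-4782}} = - \frac{1009}{3388 + \left(-12\right) 49 \left(- \frac{1}{4782}\right)} = - \frac{1009}{3388 - - \frac{98}{797}} = - \frac{1009}{3388 + \frac{98}{797}} = - \frac{1009}{\frac{2700334}{797}} = \left(-1009\right) \frac{797}{2700334} = - \frac{804173}{2700334}$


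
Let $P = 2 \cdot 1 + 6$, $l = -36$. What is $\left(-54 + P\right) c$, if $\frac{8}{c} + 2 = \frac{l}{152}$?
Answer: $\frac{13984}{85} \approx 164.52$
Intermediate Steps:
$c = - \frac{304}{85}$ ($c = \frac{8}{-2 - \frac{36}{152}} = \frac{8}{-2 - \frac{9}{38}} = \frac{8}{- \frac{85}{38}} = 8 \left(- \frac{38}{85}\right) = - \frac{304}{85} \approx -3.5765$)
$P = 8$ ($P = 2 + 6 = 8$)
$\left(-54 + P\right) c = \left(-54 + 8\right) \left(- \frac{304}{85}\right) = \left(-46\right) \left(- \frac{304}{85}\right) = \frac{13984}{85}$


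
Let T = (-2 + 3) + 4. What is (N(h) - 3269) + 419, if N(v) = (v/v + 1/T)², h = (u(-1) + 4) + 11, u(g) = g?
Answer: -71214/25 ≈ -2848.6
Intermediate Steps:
T = 5 (T = 1 + 4 = 5)
h = 14 (h = (-1 + 4) + 11 = 3 + 11 = 14)
N(v) = 36/25 (N(v) = (v/v + 1/5)² = (1 + ⅕)² = (6/5)² = 36/25)
(N(h) - 3269) + 419 = (36/25 - 3269) + 419 = -81689/25 + 419 = -71214/25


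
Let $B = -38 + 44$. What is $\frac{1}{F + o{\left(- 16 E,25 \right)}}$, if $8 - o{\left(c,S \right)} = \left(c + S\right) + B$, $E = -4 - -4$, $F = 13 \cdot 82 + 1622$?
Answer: $\frac{1}{2665} \approx 0.00037523$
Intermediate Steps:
$F = 2688$ ($F = 1066 + 1622 = 2688$)
$E = 0$ ($E = -4 + 4 = 0$)
$B = 6$
$o{\left(c,S \right)} = 2 - S - c$ ($o{\left(c,S \right)} = 8 - \left(\left(c + S\right) + 6\right) = 8 - \left(\left(S + c\right) + 6\right) = 8 - \left(6 + S + c\right) = 2 - S - c$)
$\frac{1}{F + o{\left(- 16 E,25 \right)}} = \frac{1}{2688 - \left(23 + 0\right)} = \frac{1}{2688 - 23} = \frac{1}{2665}$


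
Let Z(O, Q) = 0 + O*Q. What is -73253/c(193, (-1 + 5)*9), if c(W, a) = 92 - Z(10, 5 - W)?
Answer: -4309/116 ≈ -37.147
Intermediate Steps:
Z(O, Q) = O*Q
c(W, a) = 42 + 10*W (c(W, a) = 92 - 10*(5 - W) = 92 - (50 - 10*W) = 92 + (-50 + 10*W) = 42 + 10*W)
-73253/c(193, (-1 + 5)*9) = -73253/(42 + 10*193) = -73253/(42 + 1930) = -73253/1972 = -73253*1/1972 = -4309/116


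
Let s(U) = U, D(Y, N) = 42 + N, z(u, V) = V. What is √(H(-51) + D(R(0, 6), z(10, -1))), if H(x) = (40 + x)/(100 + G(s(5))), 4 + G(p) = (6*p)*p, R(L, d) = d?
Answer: 5*√99138/246 ≈ 6.3996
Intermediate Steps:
G(p) = -4 + 6*p² (G(p) = -4 + (6*p)*p = -4 + 6*p²)
H(x) = 20/123 + x/246 (H(x) = (40 + x)/(100 + (-4 + 6*5²)) = (40 + x)/(100 + (-4 + 6*25)) = (40 + x)/(100 + (-4 + 150)) = (40 + x)/(100 + 146) = (40 + x)/246 = (40 + x)*(1/246) = 20/123 + x/246)
√(H(-51) + D(R(0, 6), z(10, -1))) = √((20/123 + (1/246)*(-51)) + (42 - 1)) = √((20/123 - 17/82) + 41) = √(-11/246 + 41) = √(10075/246) = 5*√99138/246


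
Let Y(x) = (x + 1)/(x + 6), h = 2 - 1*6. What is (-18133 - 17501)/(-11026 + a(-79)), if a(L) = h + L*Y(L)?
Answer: 1300641/405676 ≈ 3.2061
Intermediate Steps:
h = -4 (h = 2 - 6 = -4)
Y(x) = (1 + x)/(6 + x)
a(L) = -4 + L*(1 + L)/(6 + L) (a(L) = -4 + L*((1 + L)/(6 + L)) = -4 + L*(1 + L)/(6 + L))
(-18133 - 17501)/(-11026 + a(-79)) = (-18133 - 17501)/(-11026 + (-24 + (-79)² - 3*(-79))/(6 - 79)) = -35634/(-11026 + (-24 + 6241 + 237)/(-73)) = -35634/(-11026 - 1/73*6454) = -35634/(-11026 - 6454/73) = -35634/(-811352/73) = -35634*(-73/811352) = 1300641/405676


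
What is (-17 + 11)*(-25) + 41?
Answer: 191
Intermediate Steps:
(-17 + 11)*(-25) + 41 = -6*(-25) + 41 = 150 + 41 = 191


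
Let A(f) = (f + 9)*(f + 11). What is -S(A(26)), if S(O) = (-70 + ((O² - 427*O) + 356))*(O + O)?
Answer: -2912056140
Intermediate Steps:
A(f) = (9 + f)*(11 + f)
S(O) = 2*O*(286 + O² - 427*O) (S(O) = (-70 + (356 + O² - 427*O))*(2*O) = (286 + O² - 427*O)*(2*O) = 2*O*(286 + O² - 427*O))
-S(A(26)) = -2*(99 + 26² + 20*26)*(286 + (99 + 26² + 20*26)² - 427*(99 + 26² + 20*26)) = -2*(99 + 676 + 520)*(286 + (99 + 676 + 520)² - 427*(99 + 676 + 520)) = -2*1295*(286 + 1295² - 427*1295) = -2*1295*(286 + 1677025 - 552965) = -2*1295*1124346 = -1*2912056140 = -2912056140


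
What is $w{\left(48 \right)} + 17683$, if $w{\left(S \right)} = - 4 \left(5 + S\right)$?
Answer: $17471$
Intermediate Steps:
$w{\left(S \right)} = -20 - 4 S$
$w{\left(48 \right)} + 17683 = \left(-20 - 192\right) + 17683 = -212 + 17683 = 17471$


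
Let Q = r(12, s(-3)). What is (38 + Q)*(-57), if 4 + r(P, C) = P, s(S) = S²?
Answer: -2622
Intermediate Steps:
r(P, C) = -4 + P
Q = 8 (Q = -4 + 12 = 8)
(38 + Q)*(-57) = (38 + 8)*(-57) = 46*(-57) = -2622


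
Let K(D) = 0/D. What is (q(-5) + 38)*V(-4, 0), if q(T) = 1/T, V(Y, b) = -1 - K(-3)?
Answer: -189/5 ≈ -37.800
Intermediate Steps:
K(D) = 0
V(Y, b) = -1 (V(Y, b) = -1 - 1*0 = -1 + 0 = -1)
q(T) = 1/T
(q(-5) + 38)*V(-4, 0) = (1/(-5) + 38)*(-1) = (-1/5 + 38)*(-1) = (189/5)*(-1) = -189/5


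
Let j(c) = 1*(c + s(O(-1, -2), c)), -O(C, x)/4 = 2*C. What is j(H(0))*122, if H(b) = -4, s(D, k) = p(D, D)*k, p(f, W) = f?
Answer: -4392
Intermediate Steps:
O(C, x) = -8*C
s(D, k) = D*k
j(c) = 9*c (j(c) = 1*(c + (-8*(-1))*c) = 1*(c + 8*c) = 1*(9*c) = 9*c)
j(H(0))*122 = (9*(-4))*122 = -36*122 = -4392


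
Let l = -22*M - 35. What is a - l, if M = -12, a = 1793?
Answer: 1564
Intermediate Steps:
l = 229 (l = -22*(-12) - 35 = 264 - 35 = 229)
a - l = 1793 - 1*229 = 1793 - 229 = 1564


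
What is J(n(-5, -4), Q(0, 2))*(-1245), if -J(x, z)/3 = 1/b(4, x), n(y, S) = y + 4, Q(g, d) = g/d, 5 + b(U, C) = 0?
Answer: -747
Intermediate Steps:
b(U, C) = -5 (b(U, C) = -5 + 0 = -5)
n(y, S) = 4 + y
J(x, z) = ⅗ (J(x, z) = -3/(-5) = -3*(-⅕) = ⅗)
J(n(-5, -4), Q(0, 2))*(-1245) = (⅗)*(-1245) = -747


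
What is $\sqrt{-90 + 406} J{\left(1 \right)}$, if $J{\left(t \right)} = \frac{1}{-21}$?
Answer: $- \frac{2 \sqrt{79}}{21} \approx -0.84649$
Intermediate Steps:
$J{\left(t \right)} = - \frac{1}{21}$
$\sqrt{-90 + 406} J{\left(1 \right)} = \sqrt{-90 + 406} \left(- \frac{1}{21}\right) = \sqrt{316} \left(- \frac{1}{21}\right) = 2 \sqrt{79} \left(- \frac{1}{21}\right) = - \frac{2 \sqrt{79}}{21}$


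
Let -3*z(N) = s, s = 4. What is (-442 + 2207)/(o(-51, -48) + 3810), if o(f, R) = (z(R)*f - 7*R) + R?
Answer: 1765/4166 ≈ 0.42367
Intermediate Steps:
z(N) = -4/3 (z(N) = -1/3*4 = -4/3)
o(f, R) = -6*R - 4*f/3 (o(f, R) = (-4*f/3 - 7*R) + R = (-7*R - 4*f/3) + R = -6*R - 4*f/3)
(-442 + 2207)/(o(-51, -48) + 3810) = (-442 + 2207)/((-6*(-48) - 4/3*(-51)) + 3810) = 1765/((288 + 68) + 3810) = 1765/(356 + 3810) = 1765/4166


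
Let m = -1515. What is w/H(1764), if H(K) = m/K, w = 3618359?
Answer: -2127595092/505 ≈ -4.2131e+6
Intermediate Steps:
H(K) = -1515/K
w/H(1764) = 3618359/((-1515/1764)) = 3618359/((-1515*1/1764)) = 3618359/(-505/588) = 3618359*(-588/505) = -2127595092/505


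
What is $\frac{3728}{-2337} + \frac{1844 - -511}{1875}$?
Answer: $- \frac{99091}{292125} \approx -0.33921$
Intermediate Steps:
$\frac{3728}{-2337} + \frac{1844 - -511}{1875} = 3728 \left(- \frac{1}{2337}\right) + \left(1844 + 511\right) \frac{1}{1875} = - \frac{3728}{2337} + 2355 \cdot \frac{1}{1875} = - \frac{3728}{2337} + \frac{157}{125} = - \frac{99091}{292125}$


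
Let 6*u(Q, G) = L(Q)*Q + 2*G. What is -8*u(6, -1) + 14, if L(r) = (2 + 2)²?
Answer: -334/3 ≈ -111.33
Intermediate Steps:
L(r) = 16 (L(r) = 4² = 16)
u(Q, G) = G/3 + 8*Q/3 (u(Q, G) = (16*Q + 2*G)/6 = (2*G + 16*Q)/6 = G/3 + 8*Q/3)
-8*u(6, -1) + 14 = -8*((⅓)*(-1) + (8/3)*6) + 14 = -8*(-⅓ + 16) + 14 = -8*47/3 + 14 = -376/3 + 14 = -334/3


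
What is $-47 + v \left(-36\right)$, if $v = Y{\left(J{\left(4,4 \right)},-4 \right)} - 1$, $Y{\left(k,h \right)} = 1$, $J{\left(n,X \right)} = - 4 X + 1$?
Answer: $-47$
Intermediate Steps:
$J{\left(n,X \right)} = 1 - 4 X$
$v = 0$ ($v = 1 - 1 = 0$)
$-47 + v \left(-36\right) = -47 + 0 \left(-36\right) = -47 + 0 = -47$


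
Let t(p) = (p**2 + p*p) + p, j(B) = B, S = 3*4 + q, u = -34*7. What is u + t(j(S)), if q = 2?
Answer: 168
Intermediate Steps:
u = -238
S = 14 (S = 3*4 + 2 = 12 + 2 = 14)
t(p) = p + 2*p**2 (t(p) = (p**2 + p**2) + p = 2*p**2 + p = p + 2*p**2)
u + t(j(S)) = -238 + 14*(1 + 2*14) = -238 + 14*(1 + 28) = -238 + 14*29 = -238 + 406 = 168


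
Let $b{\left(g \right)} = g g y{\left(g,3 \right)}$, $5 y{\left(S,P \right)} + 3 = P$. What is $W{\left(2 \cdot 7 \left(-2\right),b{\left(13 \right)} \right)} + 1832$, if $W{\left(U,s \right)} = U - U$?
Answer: $1832$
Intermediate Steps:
$y{\left(S,P \right)} = - \frac{3}{5} + \frac{P}{5}$
$b{\left(g \right)} = 0$ ($b{\left(g \right)} = g g \left(- \frac{3}{5} + \frac{1}{5} \cdot 3\right) = g^{2} \left(- \frac{3}{5} + \frac{3}{5}\right) = g^{2} \cdot 0 = 0$)
$W{\left(U,s \right)} = 0$
$W{\left(2 \cdot 7 \left(-2\right),b{\left(13 \right)} \right)} + 1832 = 0 + 1832 = 1832$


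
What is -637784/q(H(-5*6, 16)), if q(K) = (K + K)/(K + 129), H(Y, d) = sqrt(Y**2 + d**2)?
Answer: -25989698/17 ≈ -1.5288e+6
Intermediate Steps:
q(K) = 2*K/(129 + K) (q(K) = (2*K)/(129 + K) = 2*K/(129 + K))
-637784/q(H(-5*6, 16)) = -637784*(129 + sqrt((-5*6)**2 + 16**2))/(2*sqrt((-5*6)**2 + 16**2)) = -637784*(129 + sqrt((-30)**2 + 256))/(2*sqrt((-30)**2 + 256)) = -637784*(129 + sqrt(900 + 256))/(2*sqrt(900 + 256)) = -637784/(2*sqrt(1156)/(129 + sqrt(1156))) = -637784/(2*34/(129 + 34)) = -637784/(2*34/163) = -637784/(2*34*(1/163)) = -637784/68/163 = -637784*163/68 = -25989698/17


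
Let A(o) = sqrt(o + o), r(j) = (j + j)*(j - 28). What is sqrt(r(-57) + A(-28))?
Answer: sqrt(9690 + 2*I*sqrt(14)) ≈ 98.438 + 0.038*I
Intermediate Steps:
r(j) = 2*j*(-28 + j) (r(j) = (2*j)*(-28 + j) = 2*j*(-28 + j))
A(o) = sqrt(2)*sqrt(o) (A(o) = sqrt(2*o) = sqrt(2)*sqrt(o))
sqrt(r(-57) + A(-28)) = sqrt(2*(-57)*(-28 - 57) + sqrt(2)*sqrt(-28)) = sqrt(2*(-57)*(-85) + sqrt(2)*(2*I*sqrt(7))) = sqrt(9690 + 2*I*sqrt(14))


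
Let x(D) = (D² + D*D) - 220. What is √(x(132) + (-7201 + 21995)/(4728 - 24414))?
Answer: √3354848816901/9843 ≈ 186.08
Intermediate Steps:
x(D) = -220 + 2*D² (x(D) = (D² + D²) - 220 = 2*D² - 220 = -220 + 2*D²)
√(x(132) + (-7201 + 21995)/(4728 - 24414)) = √((-220 + 2*132²) + (-7201 + 21995)/(4728 - 24414)) = √((-220 + 2*17424) + 14794/(-19686)) = √((-220 + 34848) + 14794*(-1/19686)) = √(34628 - 7397/9843) = √(340836007/9843) = √3354848816901/9843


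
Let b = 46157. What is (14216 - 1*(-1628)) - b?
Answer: -30313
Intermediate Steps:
(14216 - 1*(-1628)) - b = (14216 - 1*(-1628)) - 1*46157 = (14216 + 1628) - 46157 = 15844 - 46157 = -30313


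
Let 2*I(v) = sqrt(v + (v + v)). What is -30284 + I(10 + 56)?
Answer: -30284 + 3*sqrt(22)/2 ≈ -30277.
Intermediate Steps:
I(v) = sqrt(3)*sqrt(v)/2 (I(v) = sqrt(v + (v + v))/2 = sqrt(v + 2*v)/2 = sqrt(3*v)/2 = (sqrt(3)*sqrt(v))/2 = sqrt(3)*sqrt(v)/2)
-30284 + I(10 + 56) = -30284 + sqrt(3)*sqrt(10 + 56)/2 = -30284 + sqrt(3)*sqrt(66)/2 = -30284 + 3*sqrt(22)/2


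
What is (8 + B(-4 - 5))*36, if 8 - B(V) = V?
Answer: 900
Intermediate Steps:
B(V) = 8 - V
(8 + B(-4 - 5))*36 = (8 + (8 - (-4 - 5)))*36 = (8 + (8 - 1*(-9)))*36 = (8 + (8 + 9))*36 = (8 + 17)*36 = 25*36 = 900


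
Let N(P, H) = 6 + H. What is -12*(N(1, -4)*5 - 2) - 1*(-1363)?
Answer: 1267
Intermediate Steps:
-12*(N(1, -4)*5 - 2) - 1*(-1363) = -12*((6 - 4)*5 - 2) - 1*(-1363) = -12*(2*5 - 2) + 1363 = -12*(10 - 2) + 1363 = -12*8 + 1363 = -96 + 1363 = 1267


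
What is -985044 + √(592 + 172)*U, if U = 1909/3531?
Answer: -985044 + 3818*√191/3531 ≈ -9.8503e+5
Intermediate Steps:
U = 1909/3531 (U = 1909*(1/3531) = 1909/3531 ≈ 0.54064)
-985044 + √(592 + 172)*U = -985044 + √(592 + 172)*(1909/3531) = -985044 + √764*(1909/3531) = -985044 + (2*√191)*(1909/3531) = -985044 + 3818*√191/3531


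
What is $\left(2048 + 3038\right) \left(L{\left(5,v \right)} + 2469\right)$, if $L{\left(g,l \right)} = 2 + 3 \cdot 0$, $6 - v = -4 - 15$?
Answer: $12567506$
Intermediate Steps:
$v = 25$ ($v = 6 - \left(-4 - 15\right) = 6 - -19 = 6 + 19 = 25$)
$L{\left(g,l \right)} = 2$ ($L{\left(g,l \right)} = 2 + 0 = 2$)
$\left(2048 + 3038\right) \left(L{\left(5,v \right)} + 2469\right) = \left(2048 + 3038\right) \left(2 + 2469\right) = 5086 \cdot 2471 = 12567506$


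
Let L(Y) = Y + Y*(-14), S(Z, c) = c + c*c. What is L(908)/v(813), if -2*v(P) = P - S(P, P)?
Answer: -23608/660969 ≈ -0.035717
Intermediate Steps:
S(Z, c) = c + c²
v(P) = -P/2 + P*(1 + P)/2 (v(P) = -(P - P*(1 + P))/2 = -P/2 + P*(1 + P)/2)
L(Y) = -13*Y (L(Y) = Y - 14*Y = -13*Y)
L(908)/v(813) = (-13*908)/(((½)*813²)) = -11804/((½)*660969) = -11804/660969/2 = -11804*2/660969 = -23608/660969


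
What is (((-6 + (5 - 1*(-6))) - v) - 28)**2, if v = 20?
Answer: 1849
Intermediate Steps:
(((-6 + (5 - 1*(-6))) - v) - 28)**2 = (((-6 + (5 - 1*(-6))) - 1*20) - 28)**2 = (((-6 + (5 + 6)) - 20) - 28)**2 = (((-6 + 11) - 20) - 28)**2 = ((5 - 20) - 28)**2 = (-15 - 28)**2 = (-43)**2 = 1849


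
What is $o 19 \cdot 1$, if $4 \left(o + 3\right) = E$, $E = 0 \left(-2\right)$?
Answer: $-57$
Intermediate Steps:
$E = 0$
$o = -3$ ($o = -3 + \frac{1}{4} \cdot 0 = -3 + 0 = -3$)
$o 19 \cdot 1 = \left(-3\right) 19 \cdot 1 = \left(-57\right) 1 = -57$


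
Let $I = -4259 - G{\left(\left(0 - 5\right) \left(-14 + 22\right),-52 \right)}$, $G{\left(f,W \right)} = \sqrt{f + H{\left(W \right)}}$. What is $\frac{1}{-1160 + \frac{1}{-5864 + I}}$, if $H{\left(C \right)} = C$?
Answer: $\frac{- 2 \sqrt{23} + 10123 i}{- 11742681 i + 2320 \sqrt{23}} \approx -0.00086207 - 6.9278 \cdot 10^{-14} i$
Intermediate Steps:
$G{\left(f,W \right)} = \sqrt{W + f}$ ($G{\left(f,W \right)} = \sqrt{f + W} = \sqrt{W + f}$)
$I = -4259 - 2 i \sqrt{23}$ ($I = -4259 - \sqrt{-52 + \left(0 - 5\right) \left(-14 + 22\right)} = -4259 - \sqrt{-52 - 40} = -4259 - \sqrt{-92} = -4259 - 2 i \sqrt{23} \approx -4259.0 - 9.5917 i$)
$\frac{1}{-1160 + \frac{1}{-5864 + I}} = \frac{1}{-1160 + \frac{1}{-5864 - \left(4259 + 2 i \sqrt{23}\right)}} = \frac{1}{-1160 + \frac{1}{-10123 - 2 i \sqrt{23}}}$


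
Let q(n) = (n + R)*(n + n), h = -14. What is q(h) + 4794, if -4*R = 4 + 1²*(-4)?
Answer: 5186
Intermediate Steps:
R = 0 (R = -(4 + 1²*(-4))/4 = -(4 + 1*(-4))/4 = -(4 - 4)/4 = -¼*0 = 0)
q(n) = 2*n² (q(n) = (n + 0)*(n + n) = n*(2*n) = 2*n²)
q(h) + 4794 = 2*(-14)² + 4794 = 2*196 + 4794 = 392 + 4794 = 5186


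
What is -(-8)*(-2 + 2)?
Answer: 0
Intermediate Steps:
-(-8)*(-2 + 2) = -(-8)*0 = -2*0 = 0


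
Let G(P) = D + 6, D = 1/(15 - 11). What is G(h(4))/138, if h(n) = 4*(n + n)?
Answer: 25/552 ≈ 0.045290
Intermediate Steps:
D = ¼ (D = 1/4 = ¼ ≈ 0.25000)
h(n) = 8*n (h(n) = 4*(2*n) = 8*n)
G(P) = 25/4 (G(P) = ¼ + 6 = 25/4)
G(h(4))/138 = (25/4)/138 = (25/4)*(1/138) = 25/552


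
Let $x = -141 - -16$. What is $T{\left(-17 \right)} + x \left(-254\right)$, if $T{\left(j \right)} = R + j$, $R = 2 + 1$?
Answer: $31736$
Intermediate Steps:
$x = -125$ ($x = -141 + 16 = -125$)
$R = 3$
$T{\left(j \right)} = 3 + j$
$T{\left(-17 \right)} + x \left(-254\right) = \left(3 - 17\right) - -31750 = -14 + 31750 = 31736$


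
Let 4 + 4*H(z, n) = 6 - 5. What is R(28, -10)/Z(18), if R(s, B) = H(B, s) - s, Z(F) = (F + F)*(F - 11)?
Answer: -115/1008 ≈ -0.11409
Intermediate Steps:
Z(F) = 2*F*(-11 + F) (Z(F) = (2*F)*(-11 + F) = 2*F*(-11 + F))
H(z, n) = -3/4 (H(z, n) = -1 + (6 - 5)/4 = -1 + (1/4)*1 = -1 + 1/4 = -3/4)
R(s, B) = -3/4 - s
R(28, -10)/Z(18) = (-3/4 - 1*28)/((2*18*(-11 + 18))) = (-3/4 - 28)/((2*18*7)) = -115/4/252 = -115/4*1/252 = -115/1008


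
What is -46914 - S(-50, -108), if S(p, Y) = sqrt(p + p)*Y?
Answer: -46914 + 1080*I ≈ -46914.0 + 1080.0*I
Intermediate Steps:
S(p, Y) = Y*sqrt(2)*sqrt(p) (S(p, Y) = sqrt(2*p)*Y = (sqrt(2)*sqrt(p))*Y = Y*sqrt(2)*sqrt(p))
-46914 - S(-50, -108) = -46914 - (-108)*sqrt(2)*sqrt(-50) = -46914 - (-108)*sqrt(2)*5*I*sqrt(2) = -46914 - (-1080)*I = -46914 + 1080*I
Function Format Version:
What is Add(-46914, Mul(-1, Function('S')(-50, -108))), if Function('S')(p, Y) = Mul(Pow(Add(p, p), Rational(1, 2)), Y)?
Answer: Add(-46914, Mul(1080, I)) ≈ Add(-46914., Mul(1080.0, I))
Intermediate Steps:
Function('S')(p, Y) = Mul(Y, Pow(2, Rational(1, 2)), Pow(p, Rational(1, 2))) (Function('S')(p, Y) = Mul(Pow(Mul(2, p), Rational(1, 2)), Y) = Mul(Mul(Pow(2, Rational(1, 2)), Pow(p, Rational(1, 2))), Y) = Mul(Y, Pow(2, Rational(1, 2)), Pow(p, Rational(1, 2))))
Add(-46914, Mul(-1, Function('S')(-50, -108))) = Add(-46914, Mul(-1, Mul(-108, Pow(2, Rational(1, 2)), Pow(-50, Rational(1, 2))))) = Add(-46914, Mul(-1, Mul(-108, Pow(2, Rational(1, 2)), Mul(5, I, Pow(2, Rational(1, 2)))))) = Add(-46914, Mul(-1, Mul(-1080, I))) = Add(-46914, Mul(1080, I))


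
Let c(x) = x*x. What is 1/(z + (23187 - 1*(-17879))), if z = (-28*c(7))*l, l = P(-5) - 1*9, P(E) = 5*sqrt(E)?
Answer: 26707/1544176698 + 1715*I*sqrt(5)/772088349 ≈ 1.7295e-5 + 4.9669e-6*I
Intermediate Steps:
c(x) = x**2
l = -9 + 5*I*sqrt(5) (l = 5*sqrt(-5) - 1*9 = 5*(I*sqrt(5)) - 9 = 5*I*sqrt(5) - 9 = -9 + 5*I*sqrt(5) ≈ -9.0 + 11.18*I)
z = 12348 - 6860*I*sqrt(5) (z = (-28*7**2)*(-9 + 5*I*sqrt(5)) = (-28*49)*(-9 + 5*I*sqrt(5)) = -1372*(-9 + 5*I*sqrt(5)) = 12348 - 6860*I*sqrt(5) ≈ 12348.0 - 15339.0*I)
1/(z + (23187 - 1*(-17879))) = 1/((12348 - 6860*I*sqrt(5)) + (23187 - 1*(-17879))) = 1/((12348 - 6860*I*sqrt(5)) + (23187 + 17879)) = 1/((12348 - 6860*I*sqrt(5)) + 41066) = 1/(53414 - 6860*I*sqrt(5))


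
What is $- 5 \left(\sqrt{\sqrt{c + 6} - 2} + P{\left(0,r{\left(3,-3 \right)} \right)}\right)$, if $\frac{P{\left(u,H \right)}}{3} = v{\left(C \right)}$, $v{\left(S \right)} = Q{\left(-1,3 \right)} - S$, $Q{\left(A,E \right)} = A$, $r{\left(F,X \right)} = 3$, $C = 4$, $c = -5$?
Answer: $75 - 5 i \approx 75.0 - 5.0 i$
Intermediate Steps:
$v{\left(S \right)} = -1 - S$
$P{\left(u,H \right)} = -15$ ($P{\left(u,H \right)} = 3 \left(-1 - 4\right) = 3 \left(-5\right) = -15$)
$- 5 \left(\sqrt{\sqrt{c + 6} - 2} + P{\left(0,r{\left(3,-3 \right)} \right)}\right) = - 5 \left(\sqrt{\sqrt{-5 + 6} - 2} - 15\right) = - 5 \left(\sqrt{\sqrt{1} - 2} - 15\right) = - 5 \left(\sqrt{1 - 2} - 15\right) = - 5 \left(\sqrt{-1} - 15\right) = - 5 \left(i - 15\right) = - 5 \left(-15 + i\right) = 75 - 5 i$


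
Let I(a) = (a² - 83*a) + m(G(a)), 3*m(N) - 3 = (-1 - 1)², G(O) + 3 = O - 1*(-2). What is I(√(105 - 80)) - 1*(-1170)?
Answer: 2347/3 ≈ 782.33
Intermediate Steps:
G(O) = -1 + O (G(O) = -3 + (O - 1*(-2)) = -3 + (O + 2) = -3 + (2 + O) = -1 + O)
m(N) = 7/3 (m(N) = 1 + (-1 - 1)²/3 = 1 + (⅓)*(-2)² = 1 + (⅓)*4 = 1 + 4/3 = 7/3)
I(a) = 7/3 + a² - 83*a (I(a) = (a² - 83*a) + 7/3 = 7/3 + a² - 83*a)
I(√(105 - 80)) - 1*(-1170) = (7/3 + (√(105 - 80))² - 83*√(105 - 80)) - 1*(-1170) = (7/3 + (√25)² - 83*√25) + 1170 = (7/3 + 5² - 83*5) + 1170 = (7/3 + 25 - 415) + 1170 = -1163/3 + 1170 = 2347/3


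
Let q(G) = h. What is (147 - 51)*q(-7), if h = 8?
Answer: 768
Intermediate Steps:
q(G) = 8
(147 - 51)*q(-7) = (147 - 51)*8 = 96*8 = 768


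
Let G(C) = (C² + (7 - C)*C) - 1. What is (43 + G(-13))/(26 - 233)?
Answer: 49/207 ≈ 0.23672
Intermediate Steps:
G(C) = -1 + C² + C*(7 - C) (G(C) = (C² + C*(7 - C)) - 1 = -1 + C² + C*(7 - C))
(43 + G(-13))/(26 - 233) = (43 + (-1 + 7*(-13)))/(26 - 233) = (43 + (-1 - 91))/(-207) = (43 - 92)*(-1/207) = -49*(-1/207) = 49/207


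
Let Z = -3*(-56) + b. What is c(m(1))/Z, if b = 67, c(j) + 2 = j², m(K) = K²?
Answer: -1/235 ≈ -0.0042553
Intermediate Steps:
c(j) = -2 + j²
Z = 235 (Z = -3*(-56) + 67 = 168 + 67 = 235)
c(m(1))/Z = (-2 + (1²)²)/235 = (-2 + 1²)*(1/235) = (-2 + 1)*(1/235) = -1*1/235 = -1/235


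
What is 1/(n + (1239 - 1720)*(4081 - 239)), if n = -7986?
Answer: -1/1855988 ≈ -5.3880e-7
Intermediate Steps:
1/(n + (1239 - 1720)*(4081 - 239)) = 1/(-7986 + (1239 - 1720)*(4081 - 239)) = 1/(-7986 - 481*3842) = 1/(-7986 - 1848002) = 1/(-1855988) = -1/1855988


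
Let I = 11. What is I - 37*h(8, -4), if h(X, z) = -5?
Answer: 196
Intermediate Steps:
I - 37*h(8, -4) = 11 - 37*(-5) = 11 + 185 = 196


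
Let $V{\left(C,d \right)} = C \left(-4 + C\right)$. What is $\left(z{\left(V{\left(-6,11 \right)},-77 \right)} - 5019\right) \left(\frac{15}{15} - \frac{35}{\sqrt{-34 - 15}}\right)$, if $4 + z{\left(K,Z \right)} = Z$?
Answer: $-5100 - 25500 i \approx -5100.0 - 25500.0 i$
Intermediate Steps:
$z{\left(K,Z \right)} = -4 + Z$
$\left(z{\left(V{\left(-6,11 \right)},-77 \right)} - 5019\right) \left(\frac{15}{15} - \frac{35}{\sqrt{-34 - 15}}\right) = \left(\left(-4 - 77\right) - 5019\right) \left(\frac{15}{15} - \frac{35}{\sqrt{-34 - 15}}\right) = \left(-81 - 5019\right) \left(15 \cdot \frac{1}{15} - \frac{35}{\sqrt{-49}}\right) = - 5100 \left(1 - \frac{35}{7 i}\right) = - 5100 \left(1 - 35 \left(- \frac{i}{7}\right)\right) = - 5100 \left(1 + 5 i\right) = -5100 - 25500 i$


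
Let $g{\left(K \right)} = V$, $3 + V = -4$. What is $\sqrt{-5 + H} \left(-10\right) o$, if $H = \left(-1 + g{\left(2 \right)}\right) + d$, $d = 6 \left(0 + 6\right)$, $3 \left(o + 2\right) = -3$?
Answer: $30 \sqrt{23} \approx 143.88$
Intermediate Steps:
$V = -7$ ($V = -3 - 4 = -7$)
$o = -3$ ($o = -2 + \frac{1}{3} \left(-3\right) = -2 - 1 = -3$)
$g{\left(K \right)} = -7$
$d = 36$ ($d = 6 \cdot 6 = 36$)
$H = 28$ ($H = \left(-1 - 7\right) + 36 = -8 + 36 = 28$)
$\sqrt{-5 + H} \left(-10\right) o = \sqrt{-5 + 28} \left(-10\right) \left(-3\right) = \sqrt{23} \left(-10\right) \left(-3\right) = - 10 \sqrt{23} \left(-3\right) = 30 \sqrt{23}$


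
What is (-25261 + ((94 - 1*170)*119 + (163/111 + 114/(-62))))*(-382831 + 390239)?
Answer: -874475722832/3441 ≈ -2.5413e+8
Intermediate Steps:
(-25261 + ((94 - 1*170)*119 + (163/111 + 114/(-62))))*(-382831 + 390239) = (-25261 + ((94 - 170)*119 + (163*(1/111) + 114*(-1/62))))*7408 = (-25261 + (-76*119 + (163/111 - 57/31)))*7408 = (-25261 + (-9044 - 1274/3441))*7408 = (-25261 - 31121678/3441)*7408 = -118044779/3441*7408 = -874475722832/3441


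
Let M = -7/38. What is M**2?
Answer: 49/1444 ≈ 0.033934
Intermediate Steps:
M = -7/38 (M = -7*1/38 = -7/38 ≈ -0.18421)
M**2 = (-7/38)**2 = 49/1444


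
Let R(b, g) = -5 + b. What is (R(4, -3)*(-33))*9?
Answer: 297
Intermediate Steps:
(R(4, -3)*(-33))*9 = ((-5 + 4)*(-33))*9 = -1*(-33)*9 = 33*9 = 297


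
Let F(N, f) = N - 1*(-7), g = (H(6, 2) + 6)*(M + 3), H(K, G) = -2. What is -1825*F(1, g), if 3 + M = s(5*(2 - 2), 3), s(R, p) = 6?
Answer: -14600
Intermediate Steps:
M = 3 (M = -3 + 6 = 3)
g = 24 (g = (-2 + 6)*(3 + 3) = 4*6 = 24)
F(N, f) = 7 + N (F(N, f) = N + 7 = 7 + N)
-1825*F(1, g) = -1825*(7 + 1) = -1825*8 = -14600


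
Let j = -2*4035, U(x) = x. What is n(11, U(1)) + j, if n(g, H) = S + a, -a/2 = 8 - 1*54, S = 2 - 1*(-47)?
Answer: -7929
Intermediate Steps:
S = 49 (S = 2 + 47 = 49)
a = 92 (a = -2*(8 - 1*54) = -2*(8 - 54) = -2*(-46) = 92)
j = -8070
n(g, H) = 141 (n(g, H) = 49 + 92 = 141)
n(11, U(1)) + j = 141 - 8070 = -7929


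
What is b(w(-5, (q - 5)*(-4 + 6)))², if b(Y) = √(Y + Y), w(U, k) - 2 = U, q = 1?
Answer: -6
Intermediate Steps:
w(U, k) = 2 + U
b(Y) = √2*√Y (b(Y) = √(2*Y) = √2*√Y)
b(w(-5, (q - 5)*(-4 + 6)))² = (√2*√(2 - 5))² = (√2*√(-3))² = (√2*(I*√3))² = (I*√6)² = -6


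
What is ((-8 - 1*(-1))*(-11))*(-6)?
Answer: -462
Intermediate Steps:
((-8 - 1*(-1))*(-11))*(-6) = ((-8 + 1)*(-11))*(-6) = -7*(-11)*(-6) = 77*(-6) = -462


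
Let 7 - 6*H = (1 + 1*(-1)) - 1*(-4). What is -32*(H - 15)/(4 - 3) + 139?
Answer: 603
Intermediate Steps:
H = ½ (H = 7/6 - ((1 + 1*(-1)) - 1*(-4))/6 = 7/6 - ((1 - 1) + 4)/6 = 7/6 - (0 + 4)/6 = 7/6 - ⅙*4 = 7/6 - ⅔ = ½ ≈ 0.50000)
-32*(H - 15)/(4 - 3) + 139 = -32*(½ - 15)/(4 - 3) + 139 = -(-464)/1 + 139 = -(-464) + 139 = -32*(-29/2) + 139 = 464 + 139 = 603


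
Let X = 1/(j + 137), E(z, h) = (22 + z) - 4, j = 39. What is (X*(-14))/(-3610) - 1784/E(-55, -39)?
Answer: 566741379/11754160 ≈ 48.216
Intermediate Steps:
E(z, h) = 18 + z
X = 1/176 (X = 1/(39 + 137) = 1/176 ≈ 0.0056818)
(X*(-14))/(-3610) - 1784/E(-55, -39) = ((1/176)*(-14))/(-3610) - 1784/(18 - 55) = -7/88*(-1/3610) - 1784/(-37) = 7/317680 - 1784*(-1/37) = 7/317680 + 1784/37 = 566741379/11754160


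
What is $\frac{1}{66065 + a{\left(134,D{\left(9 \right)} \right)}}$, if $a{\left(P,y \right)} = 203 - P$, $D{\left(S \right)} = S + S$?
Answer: $\frac{1}{66134} \approx 1.5121 \cdot 10^{-5}$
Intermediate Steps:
$D{\left(S \right)} = 2 S$
$\frac{1}{66065 + a{\left(134,D{\left(9 \right)} \right)}} = \frac{1}{66065 + \left(203 - 134\right)} = \frac{1}{66065 + 69} = \frac{1}{66134}$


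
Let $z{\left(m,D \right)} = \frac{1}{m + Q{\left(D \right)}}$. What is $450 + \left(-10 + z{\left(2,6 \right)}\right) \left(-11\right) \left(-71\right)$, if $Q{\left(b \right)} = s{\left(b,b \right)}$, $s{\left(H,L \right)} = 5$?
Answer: $- \frac{50739}{7} \approx -7248.4$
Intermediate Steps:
$Q{\left(b \right)} = 5$
$z{\left(m,D \right)} = \frac{1}{5 + m}$ ($z{\left(m,D \right)} = \frac{1}{m + 5} = \frac{1}{5 + m}$)
$450 + \left(-10 + z{\left(2,6 \right)}\right) \left(-11\right) \left(-71\right) = 450 + \left(-10 + \frac{1}{5 + 2}\right) \left(-11\right) \left(-71\right) = 450 + \left(-10 + \frac{1}{7}\right) \left(-11\right) \left(-71\right) = 450 + \left(- \frac{69}{7}\right) \left(-11\right) \left(-71\right) = 450 + \frac{759}{7} \left(-71\right) = 450 - \frac{53889}{7} = - \frac{50739}{7}$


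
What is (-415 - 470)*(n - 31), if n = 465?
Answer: -384090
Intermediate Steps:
(-415 - 470)*(n - 31) = (-415 - 470)*(465 - 31) = -885*434 = -384090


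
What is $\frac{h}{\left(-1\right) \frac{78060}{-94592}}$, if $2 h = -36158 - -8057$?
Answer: $- \frac{110755408}{6505} \approx -17026.0$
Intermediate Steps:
$h = - \frac{28101}{2}$ ($h = \frac{-36158 - -8057}{2} = \frac{-36158 + 8057}{2} = \frac{1}{2} \left(-28101\right) = - \frac{28101}{2} \approx -14051.0$)
$\frac{h}{\left(-1\right) \frac{78060}{-94592}} = - \frac{28101}{2 \left(- \frac{78060}{-94592}\right)} = - \frac{28101}{2 \left(- \frac{78060 \left(-1\right)}{94592}\right)} = - \frac{28101}{2 \left(\left(-1\right) \left(- \frac{19515}{23648}\right)\right)} = - \frac{28101}{2 \cdot \frac{19515}{23648}} = \left(- \frac{28101}{2}\right) \frac{23648}{19515} = - \frac{110755408}{6505}$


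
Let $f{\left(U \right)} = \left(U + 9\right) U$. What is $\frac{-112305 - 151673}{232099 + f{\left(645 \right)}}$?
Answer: $- \frac{263978}{653929} \approx -0.40368$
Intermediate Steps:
$f{\left(U \right)} = U \left(9 + U\right)$ ($f{\left(U \right)} = \left(9 + U\right) U = U \left(9 + U\right)$)
$\frac{-112305 - 151673}{232099 + f{\left(645 \right)}} = \frac{-112305 - 151673}{232099 + 645 \left(9 + 645\right)} = - \frac{263978}{232099 + 645 \cdot 654} = - \frac{263978}{232099 + 421830} = - \frac{263978}{653929}$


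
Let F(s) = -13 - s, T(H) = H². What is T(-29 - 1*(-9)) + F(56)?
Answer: 331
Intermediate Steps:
T(-29 - 1*(-9)) + F(56) = (-29 - 1*(-9))² + (-13 - 1*56) = (-29 + 9)² + (-13 - 56) = (-20)² - 69 = 400 - 69 = 331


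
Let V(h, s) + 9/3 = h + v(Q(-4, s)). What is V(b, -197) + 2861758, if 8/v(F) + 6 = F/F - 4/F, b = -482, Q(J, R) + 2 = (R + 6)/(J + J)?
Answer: 2595173211/907 ≈ 2.8613e+6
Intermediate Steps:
Q(J, R) = -2 + (6 + R)/(2*J) (Q(J, R) = -2 + (R + 6)/(J + J) = -2 + (6 + R)/((2*J)) = -2 + (6 + R)*(1/(2*J)) = -2 + (6 + R)/(2*J))
v(F) = 8/(-5 - 4/F) (v(F) = 8/(-6 + (F/F - 4/F)) = 8/(-6 + (1 - 4/F)) = 8/(-5 - 4/F))
V(h, s) = -3 + h - 8*(-11/4 - s/8)/(-39/4 - 5*s/8) (V(h, s) = -3 + (h - 8*(1/2)*(6 + s - 4*(-4))/(-4)/(4 + 5*((1/2)*(6 + s - 4*(-4))/(-4)))) = -3 + (h - 8*(1/2)*(-1/4)*(6 + s + 16)/(4 + 5*((1/2)*(-1/4)*(6 + s + 16)))) = -3 + (h - 8*(1/2)*(-1/4)*(22 + s)/(4 + 5*((1/2)*(-1/4)*(22 + s)))) = -3 + (h - 8*(-11/4 - s/8)/(4 + 5*(-11/4 - s/8))) = -3 + (h - 8*(-11/4 - s/8)/(4 + (-55/4 - 5*s/8))) = -3 + (h - 8*(-11/4 - s/8)/(-39/4 - 5*s/8)) = -3 + h - 8*(-11/4 - s/8)/(-39/4 - 5*s/8))
V(b, -197) + 2861758 = (-176 - 8*(-197) + (-3 - 482)*(78 + 5*(-197)))/(78 + 5*(-197)) + 2861758 = (-176 + 1576 - 485*(78 - 985))/(78 - 985) + 2861758 = (-176 + 1576 - 485*(-907))/(-907) + 2861758 = -(-176 + 1576 + 439895)/907 + 2861758 = -1/907*441295 + 2861758 = -441295/907 + 2861758 = 2595173211/907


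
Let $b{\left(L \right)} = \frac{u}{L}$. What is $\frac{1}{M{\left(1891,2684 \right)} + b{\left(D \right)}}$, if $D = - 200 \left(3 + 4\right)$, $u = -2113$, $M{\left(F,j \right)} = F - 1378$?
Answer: $\frac{1400}{720313} \approx 0.0019436$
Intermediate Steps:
$M{\left(F,j \right)} = -1378 + F$ ($M{\left(F,j \right)} = F - 1378 = -1378 + F$)
$D = -1400$ ($D = \left(-200\right) 7 = -1400$)
$b{\left(L \right)} = - \frac{2113}{L}$
$\frac{1}{M{\left(1891,2684 \right)} + b{\left(D \right)}} = \frac{1}{\left(-1378 + 1891\right) - \frac{2113}{-1400}} = \frac{1}{513 - - \frac{2113}{1400}} = \frac{1}{513 + \frac{2113}{1400}} = \frac{1}{\frac{720313}{1400}} = \frac{1400}{720313}$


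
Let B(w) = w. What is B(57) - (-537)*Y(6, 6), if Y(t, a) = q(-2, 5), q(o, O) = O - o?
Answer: 3816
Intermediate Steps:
Y(t, a) = 7 (Y(t, a) = 5 - 1*(-2) = 5 + 2 = 7)
B(57) - (-537)*Y(6, 6) = 57 - (-537)*7 = 57 - 1*(-3759) = 57 + 3759 = 3816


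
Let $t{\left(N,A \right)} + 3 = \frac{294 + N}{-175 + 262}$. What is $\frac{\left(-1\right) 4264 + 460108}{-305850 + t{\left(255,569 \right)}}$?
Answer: $- \frac{2203246}{1478259} \approx -1.4904$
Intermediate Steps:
$t{\left(N,A \right)} = \frac{11}{29} + \frac{N}{87}$ ($t{\left(N,A \right)} = -3 + \frac{294 + N}{-175 + 262} = -3 + \frac{294 + N}{87} = -3 + \left(294 + N\right) \frac{1}{87} = -3 + \left(\frac{98}{29} + \frac{N}{87}\right) = \frac{11}{29} + \frac{N}{87}$)
$\frac{\left(-1\right) 4264 + 460108}{-305850 + t{\left(255,569 \right)}} = \frac{\left(-1\right) 4264 + 460108}{-305850 + \left(\frac{11}{29} + \frac{1}{87} \cdot 255\right)} = \frac{-4264 + 460108}{-305850 + \left(\frac{11}{29} + \frac{85}{29}\right)} = \frac{455844}{-305850 + \frac{96}{29}} = \frac{455844}{- \frac{8869554}{29}} = 455844 \left(- \frac{29}{8869554}\right) = - \frac{2203246}{1478259}$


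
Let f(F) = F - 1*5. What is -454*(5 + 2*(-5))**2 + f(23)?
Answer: -11332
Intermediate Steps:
f(F) = -5 + F (f(F) = F - 5 = -5 + F)
-454*(5 + 2*(-5))**2 + f(23) = -454*(5 + 2*(-5))**2 + (-5 + 23) = -454*(5 - 10)**2 + 18 = -454*(-5)**2 + 18 = -454*25 + 18 = -11350 + 18 = -11332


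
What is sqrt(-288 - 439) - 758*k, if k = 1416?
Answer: -1073328 + I*sqrt(727) ≈ -1.0733e+6 + 26.963*I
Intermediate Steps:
sqrt(-288 - 439) - 758*k = sqrt(-288 - 439) - 758*1416 = sqrt(-727) - 1073328 = I*sqrt(727) - 1073328 = -1073328 + I*sqrt(727)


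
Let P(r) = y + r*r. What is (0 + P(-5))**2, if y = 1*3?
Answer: 784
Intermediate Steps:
y = 3
P(r) = 3 + r**2 (P(r) = 3 + r*r = 3 + r**2)
(0 + P(-5))**2 = (0 + (3 + (-5)**2))**2 = (0 + (3 + 25))**2 = (0 + 28)**2 = 28**2 = 784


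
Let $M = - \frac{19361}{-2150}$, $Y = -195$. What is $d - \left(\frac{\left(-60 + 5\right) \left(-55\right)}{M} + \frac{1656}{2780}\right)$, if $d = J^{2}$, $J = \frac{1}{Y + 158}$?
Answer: $- \frac{6198985156881}{18421120255} \approx -336.52$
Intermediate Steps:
$M = \frac{19361}{2150}$ ($M = \left(-19361\right) \left(- \frac{1}{2150}\right) = \frac{19361}{2150} \approx 9.0051$)
$J = - \frac{1}{37}$ ($J = \frac{1}{-195 + 158} = \frac{1}{-37} = - \frac{1}{37} \approx -0.027027$)
$d = \frac{1}{1369}$ ($d = \left(- \frac{1}{37}\right)^{2} = \frac{1}{1369} \approx 0.00073046$)
$d - \left(\frac{\left(-60 + 5\right) \left(-55\right)}{M} + \frac{1656}{2780}\right) = \frac{1}{1369} - \left(\frac{\left(-60 + 5\right) \left(-55\right)}{\frac{19361}{2150}} + \frac{1656}{2780}\right) = \frac{1}{1369} - \left(\left(-55\right) \left(-55\right) \frac{2150}{19361} + 1656 \cdot \frac{1}{2780}\right) = \frac{1}{1369} - \left(3025 \cdot \frac{2150}{19361} + \frac{414}{695}\right) = \frac{1}{1369} - \left(\frac{6503750}{19361} + \frac{414}{695}\right) = \frac{1}{1369} - \frac{4528121704}{13455895} = - \frac{6198985156881}{18421120255}$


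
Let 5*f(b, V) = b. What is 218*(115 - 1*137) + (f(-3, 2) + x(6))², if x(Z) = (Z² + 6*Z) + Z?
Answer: 29869/25 ≈ 1194.8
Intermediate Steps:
f(b, V) = b/5
x(Z) = Z² + 7*Z
218*(115 - 1*137) + (f(-3, 2) + x(6))² = 218*(115 - 1*137) + ((⅕)*(-3) + 6*(7 + 6))² = 218*(115 - 137) + (-⅗ + 6*13)² = 218*(-22) + (-⅗ + 78)² = -4796 + (387/5)² = -4796 + 149769/25 = 29869/25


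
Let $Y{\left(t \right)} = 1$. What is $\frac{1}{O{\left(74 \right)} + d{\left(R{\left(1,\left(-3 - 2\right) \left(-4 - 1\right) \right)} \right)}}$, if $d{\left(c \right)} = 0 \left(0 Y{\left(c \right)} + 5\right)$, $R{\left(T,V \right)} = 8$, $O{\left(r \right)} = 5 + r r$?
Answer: $\frac{1}{5481} \approx 0.00018245$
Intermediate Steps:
$O{\left(r \right)} = 5 + r^{2}$
$d{\left(c \right)} = 0$ ($d{\left(c \right)} = 0 \left(0 \cdot 1 + 5\right) = 0 \left(0 + 5\right) = 0 \cdot 5 = 0$)
$\frac{1}{O{\left(74 \right)} + d{\left(R{\left(1,\left(-3 - 2\right) \left(-4 - 1\right) \right)} \right)}} = \frac{1}{\left(5 + 74^{2}\right) + 0} = \frac{1}{\left(5 + 5476\right) + 0} = \frac{1}{5481 + 0} = \frac{1}{5481}$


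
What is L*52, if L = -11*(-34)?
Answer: 19448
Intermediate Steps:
L = 374
L*52 = 374*52 = 19448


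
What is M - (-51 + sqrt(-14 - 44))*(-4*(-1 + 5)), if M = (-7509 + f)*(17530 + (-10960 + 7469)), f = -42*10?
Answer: -111316047 + 16*I*sqrt(58) ≈ -1.1132e+8 + 121.85*I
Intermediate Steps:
f = -420
M = -111315231 (M = (-7509 - 420)*(17530 + (-10960 + 7469)) = -7929*(17530 - 3491) = -7929*14039 = -111315231)
M - (-51 + sqrt(-14 - 44))*(-4*(-1 + 5)) = -111315231 - (-51 + sqrt(-14 - 44))*(-4*(-1 + 5)) = -111315231 - (-51 + sqrt(-58))*(-4*4) = -111315231 - (-51 + I*sqrt(58))*(-16) = -111315231 - (816 - 16*I*sqrt(58)) = -111315231 + (-816 + 16*I*sqrt(58)) = -111316047 + 16*I*sqrt(58)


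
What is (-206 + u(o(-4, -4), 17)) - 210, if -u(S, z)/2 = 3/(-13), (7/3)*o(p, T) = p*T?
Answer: -5402/13 ≈ -415.54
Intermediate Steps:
o(p, T) = 3*T*p/7 (o(p, T) = 3*(p*T)/7 = 3*(T*p)/7 = 3*T*p/7)
u(S, z) = 6/13 (u(S, z) = -6/(-13) = -6*(-1)/13 = -2*(-3/13) = 6/13)
(-206 + u(o(-4, -4), 17)) - 210 = (-206 + 6/13) - 210 = -2672/13 - 210 = -5402/13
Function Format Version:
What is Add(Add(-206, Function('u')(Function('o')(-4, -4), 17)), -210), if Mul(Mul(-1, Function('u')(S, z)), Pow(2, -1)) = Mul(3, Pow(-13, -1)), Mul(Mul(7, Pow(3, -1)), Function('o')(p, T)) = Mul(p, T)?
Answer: Rational(-5402, 13) ≈ -415.54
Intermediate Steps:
Function('o')(p, T) = Mul(Rational(3, 7), T, p) (Function('o')(p, T) = Mul(Rational(3, 7), Mul(p, T)) = Mul(Rational(3, 7), Mul(T, p)) = Mul(Rational(3, 7), T, p))
Function('u')(S, z) = Rational(6, 13) (Function('u')(S, z) = Mul(-2, Mul(3, Pow(-13, -1))) = Mul(-2, Mul(3, Rational(-1, 13))) = Mul(-2, Rational(-3, 13)) = Rational(6, 13))
Add(Add(-206, Function('u')(Function('o')(-4, -4), 17)), -210) = Add(Add(-206, Rational(6, 13)), -210) = Add(Rational(-2672, 13), -210) = Rational(-5402, 13)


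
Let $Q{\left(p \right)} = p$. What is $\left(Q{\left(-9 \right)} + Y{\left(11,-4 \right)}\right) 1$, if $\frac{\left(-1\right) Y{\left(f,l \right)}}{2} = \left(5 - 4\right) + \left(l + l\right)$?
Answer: $5$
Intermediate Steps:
$Y{\left(f,l \right)} = -2 - 4 l$ ($Y{\left(f,l \right)} = - 2 \left(\left(5 - 4\right) + \left(l + l\right)\right) = - 2 \left(1 + 2 l\right) = -2 - 4 l$)
$\left(Q{\left(-9 \right)} + Y{\left(11,-4 \right)}\right) 1 = \left(-9 - -14\right) 1 = \left(-9 + \left(-2 + 16\right)\right) 1 = \left(-9 + 14\right) 1 = 5 \cdot 1 = 5$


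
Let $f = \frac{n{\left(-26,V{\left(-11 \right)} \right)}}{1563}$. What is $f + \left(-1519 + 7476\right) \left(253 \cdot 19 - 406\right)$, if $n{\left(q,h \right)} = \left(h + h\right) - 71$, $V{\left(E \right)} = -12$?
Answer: $\frac{40976791096}{1563} \approx 2.6217 \cdot 10^{7}$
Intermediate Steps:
$n{\left(q,h \right)} = -71 + 2 h$ ($n{\left(q,h \right)} = 2 h - 71 = -71 + 2 h$)
$f = - \frac{95}{1563}$ ($f = \frac{-71 + 2 \left(-12\right)}{1563} = \left(-71 - 24\right) \frac{1}{1563} = \left(-95\right) \frac{1}{1563} = - \frac{95}{1563} \approx -0.060781$)
$f + \left(-1519 + 7476\right) \left(253 \cdot 19 - 406\right) = - \frac{95}{1563} + \left(-1519 + 7476\right) \left(253 \cdot 19 - 406\right) = - \frac{95}{1563} + 5957 \left(4807 - 406\right) = - \frac{95}{1563} + 5957 \cdot 4401 = - \frac{95}{1563} + 26216757 = \frac{40976791096}{1563}$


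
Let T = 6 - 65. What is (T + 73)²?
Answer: 196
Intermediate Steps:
T = -59
(T + 73)² = (-59 + 73)² = 14² = 196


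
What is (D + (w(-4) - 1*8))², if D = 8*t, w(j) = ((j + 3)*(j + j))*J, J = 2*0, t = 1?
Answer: 0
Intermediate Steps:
J = 0
w(j) = 0 (w(j) = ((j + 3)*(j + j))*0 = ((3 + j)*(2*j))*0 = (2*j*(3 + j))*0 = 0)
D = 8 (D = 8*1 = 8)
(D + (w(-4) - 1*8))² = (8 + (0 - 1*8))² = (8 + (0 - 8))² = (8 - 8)² = 0² = 0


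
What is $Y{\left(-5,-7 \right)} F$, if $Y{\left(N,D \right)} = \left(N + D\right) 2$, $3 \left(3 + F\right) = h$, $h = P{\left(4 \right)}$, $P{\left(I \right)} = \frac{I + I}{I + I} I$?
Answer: $40$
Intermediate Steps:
$P{\left(I \right)} = I$ ($P{\left(I \right)} = \frac{2 I}{2 I} I = 2 I \frac{1}{2 I} I = 1 I = I$)
$h = 4$
$F = - \frac{5}{3}$ ($F = -3 + \frac{1}{3} \cdot 4 = -3 + \frac{4}{3} = - \frac{5}{3} \approx -1.6667$)
$Y{\left(N,D \right)} = 2 D + 2 N$ ($Y{\left(N,D \right)} = \left(D + N\right) 2 = 2 D + 2 N$)
$Y{\left(-5,-7 \right)} F = \left(2 \left(-7\right) + 2 \left(-5\right)\right) \left(- \frac{5}{3}\right) = \left(-14 - 10\right) \left(- \frac{5}{3}\right) = \left(-24\right) \left(- \frac{5}{3}\right) = 40$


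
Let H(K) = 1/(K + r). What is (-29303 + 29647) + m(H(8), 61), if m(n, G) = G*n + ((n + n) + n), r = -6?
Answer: 376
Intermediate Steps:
H(K) = 1/(-6 + K) (H(K) = 1/(K - 6) = 1/(-6 + K))
m(n, G) = 3*n + G*n (m(n, G) = G*n + (2*n + n) = G*n + 3*n = 3*n + G*n)
(-29303 + 29647) + m(H(8), 61) = (-29303 + 29647) + (3 + 61)/(-6 + 8) = 344 + 64/2 = 344 + (½)*64 = 344 + 32 = 376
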